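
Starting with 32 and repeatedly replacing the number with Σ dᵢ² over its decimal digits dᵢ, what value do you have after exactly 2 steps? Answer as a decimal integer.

10

32 → 13
13 → 10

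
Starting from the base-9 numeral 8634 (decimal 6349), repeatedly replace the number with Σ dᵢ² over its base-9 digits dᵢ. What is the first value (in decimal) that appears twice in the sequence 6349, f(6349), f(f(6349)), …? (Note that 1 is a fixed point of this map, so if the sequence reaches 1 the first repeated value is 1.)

1

6349 = (8,6,3,4)_9 → 8² + 6² + 3² + 4² = 64 + 36 + 9 + 16 = 125
125 = (1,4,8)_9 → 1² + 4² + 8² = 1 + 16 + 64 = 81
81 = (1,0,0)_9 → 1² + 0² + 0² = 1 + 0 + 0 = 1  — reached the fixed point 1.
1 → 1, so 1 is the first repeated value.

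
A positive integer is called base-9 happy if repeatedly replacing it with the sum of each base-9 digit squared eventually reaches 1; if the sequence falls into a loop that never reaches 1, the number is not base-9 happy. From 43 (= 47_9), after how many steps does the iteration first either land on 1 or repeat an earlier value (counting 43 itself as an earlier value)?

4

43 = (4,7)_9 → 4² + 7² = 16 + 49 = 65
65 = (7,2)_9 → 7² + 2² = 49 + 4 = 53
53 = (5,8)_9 → 5² + 8² = 25 + 64 = 89
89 = (1,0,8)_9 → 1² + 0² + 8² = 1 + 0 + 64 = 65  — 65 repeats.
That took 4 steps.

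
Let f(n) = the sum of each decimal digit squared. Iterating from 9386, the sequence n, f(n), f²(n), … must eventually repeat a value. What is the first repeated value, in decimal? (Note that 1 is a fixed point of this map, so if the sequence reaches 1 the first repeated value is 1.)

1

9386 → 9² + 3² + 8² + 6² = 190
190 → 1² + 9² + 0² = 82
82 → 8² + 2² = 68
68 → 6² + 8² = 100
100 → 1² + 0² + 0² = 1  — reached the fixed point 1.
1 → 1, so 1 is the first repeated value.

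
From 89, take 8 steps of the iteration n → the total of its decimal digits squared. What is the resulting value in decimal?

89 → 145
145 → 42
42 → 20
20 → 4
4 → 16
16 → 37
37 → 58
58 → 89

89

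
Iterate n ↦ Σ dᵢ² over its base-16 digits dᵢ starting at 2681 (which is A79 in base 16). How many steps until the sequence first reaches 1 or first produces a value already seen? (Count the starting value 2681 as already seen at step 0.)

2681 = (10,7,9)_16 → 230
230 = (14,6)_16 → 232
232 = (14,8)_16 → 260
260 = (1,0,4)_16 → 17
17 = (1,1)_16 → 2
2 = (2)_16 → 4
4 = (4)_16 → 16
16 = (1,0)_16 → 1  — reached 1.
That took 8 steps.

8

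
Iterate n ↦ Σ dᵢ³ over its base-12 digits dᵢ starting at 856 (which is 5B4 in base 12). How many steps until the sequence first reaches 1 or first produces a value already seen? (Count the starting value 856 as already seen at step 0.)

856 = (5,11,4)_12 → 1520
1520 = (10,6,8)_12 → 1728
1728 = (1,0,0,0)_12 → 1  — reached 1.
That took 3 steps.

3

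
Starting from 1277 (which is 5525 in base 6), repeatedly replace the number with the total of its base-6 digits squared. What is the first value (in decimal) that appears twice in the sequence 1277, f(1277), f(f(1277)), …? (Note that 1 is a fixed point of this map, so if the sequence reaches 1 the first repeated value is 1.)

1277 = (5,5,2,5)_6 → 5² + 5² + 2² + 5² = 25 + 25 + 4 + 25 = 79
79 = (2,1,1)_6 → 2² + 1² + 1² = 4 + 1 + 1 = 6
6 = (1,0)_6 → 1² + 0² = 1 + 0 = 1  — reached the fixed point 1.
1 → 1, so 1 is the first repeated value.

1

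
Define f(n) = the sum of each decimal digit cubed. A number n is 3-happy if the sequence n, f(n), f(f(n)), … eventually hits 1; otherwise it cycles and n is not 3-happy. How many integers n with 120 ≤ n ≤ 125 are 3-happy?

120: 120 → 9 → 729 → 1080 → 513 → 153 → 153  — not 3-happy
121: 121 → 10 → 1  — 3-happy
122: 122 → 17 → 344 → 155 → 251 → 134 → 92 → 737 → 713 → 371 → 371  — not 3-happy
123: 123 → 36 → 243 → 99 → 1458 → 702 → 351 → 153 → 153  — not 3-happy
124: 124 → 73 → 370 → 370  — not 3-happy
125: 125 → 134 → 92 → 737 → 713 → 371 → 371  — not 3-happy
3-happy: 121

1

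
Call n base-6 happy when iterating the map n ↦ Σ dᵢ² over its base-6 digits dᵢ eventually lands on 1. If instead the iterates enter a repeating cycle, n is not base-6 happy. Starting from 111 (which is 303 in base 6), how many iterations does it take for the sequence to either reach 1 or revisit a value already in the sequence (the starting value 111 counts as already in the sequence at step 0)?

111 = (3,0,3)_6 → 3² + 0² + 3² = 9 + 0 + 9 = 18
18 = (3,0)_6 → 3² + 0² = 9 + 0 = 9
9 = (1,3)_6 → 1² + 3² = 1 + 9 = 10
10 = (1,4)_6 → 1² + 4² = 1 + 16 = 17
17 = (2,5)_6 → 2² + 5² = 4 + 25 = 29
29 = (4,5)_6 → 4² + 5² = 16 + 25 = 41
41 = (1,0,5)_6 → 1² + 0² + 5² = 1 + 0 + 25 = 26
26 = (4,2)_6 → 4² + 2² = 16 + 4 = 20
20 = (3,2)_6 → 3² + 2² = 9 + 4 = 13
13 = (2,1)_6 → 2² + 1² = 4 + 1 = 5
5 = (5)_6 → 5² = 25
25 = (4,1)_6 → 4² + 1² = 16 + 1 = 17  — 17 repeats.
That took 12 steps.

12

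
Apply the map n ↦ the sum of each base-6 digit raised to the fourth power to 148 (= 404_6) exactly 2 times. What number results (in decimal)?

148 = (4,0,4)_6 → 512
512 = (2,2,1,2)_6 → 49

49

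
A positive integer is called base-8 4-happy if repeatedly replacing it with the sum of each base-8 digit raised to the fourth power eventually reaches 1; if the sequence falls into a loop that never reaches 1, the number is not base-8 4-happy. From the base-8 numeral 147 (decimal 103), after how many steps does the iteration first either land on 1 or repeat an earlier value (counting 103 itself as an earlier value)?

103 = (1,4,7)_8 → 1⁴ + 4⁴ + 7⁴ = 2658
2658 = (5,1,4,2)_8 → 5⁴ + 1⁴ + 4⁴ + 2⁴ = 898
898 = (1,6,0,2)_8 → 1⁴ + 6⁴ + 0⁴ + 2⁴ = 1313
1313 = (2,4,4,1)_8 → 2⁴ + 4⁴ + 4⁴ + 1⁴ = 529
529 = (1,0,2,1)_8 → 1⁴ + 0⁴ + 2⁴ + 1⁴ = 18
18 = (2,2)_8 → 2⁴ + 2⁴ = 32
32 = (4,0)_8 → 4⁴ + 0⁴ = 256
256 = (4,0,0)_8 → 4⁴ + 0⁴ + 0⁴ = 256  — 256 repeats.
That took 8 steps.

8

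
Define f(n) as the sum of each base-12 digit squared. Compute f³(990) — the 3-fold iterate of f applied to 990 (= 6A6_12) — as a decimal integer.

82

990 = (6,10,6)_12 → 6² + 10² + 6² = 172
172 = (1,2,4)_12 → 1² + 2² + 4² = 21
21 = (1,9)_12 → 1² + 9² = 82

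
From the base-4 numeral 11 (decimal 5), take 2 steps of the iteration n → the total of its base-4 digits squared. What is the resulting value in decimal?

5 = (1,1)_4 → 2
2 = (2)_4 → 4

4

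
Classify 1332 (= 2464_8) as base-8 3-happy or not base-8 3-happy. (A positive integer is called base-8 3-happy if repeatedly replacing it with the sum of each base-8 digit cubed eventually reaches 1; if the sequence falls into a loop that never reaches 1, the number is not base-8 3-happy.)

1332 = (2,4,6,4)_8 → 2³ + 4³ + 6³ + 4³ = 8 + 64 + 216 + 64 = 352
352 = (5,4,0)_8 → 5³ + 4³ + 0³ = 125 + 64 + 0 = 189
189 = (2,7,5)_8 → 2³ + 7³ + 5³ = 8 + 343 + 125 = 476
476 = (7,3,4)_8 → 7³ + 3³ + 4³ = 343 + 27 + 64 = 434
434 = (6,6,2)_8 → 6³ + 6³ + 2³ = 216 + 216 + 8 = 440
440 = (6,7,0)_8 → 6³ + 7³ + 0³ = 216 + 343 + 0 = 559
559 = (1,0,5,7)_8 → 1³ + 0³ + 5³ + 7³ = 1 + 0 + 125 + 343 = 469
469 = (7,2,5)_8 → 7³ + 2³ + 5³ = 343 + 8 + 125 = 476  — 476 already seen; the sequence cycles without reaching 1.

not base-8 3-happy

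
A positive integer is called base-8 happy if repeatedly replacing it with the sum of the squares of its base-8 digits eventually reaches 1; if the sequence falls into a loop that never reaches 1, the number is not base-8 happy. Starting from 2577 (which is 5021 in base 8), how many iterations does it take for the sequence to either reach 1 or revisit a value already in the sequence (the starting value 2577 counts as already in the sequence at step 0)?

2577 = (5,0,2,1)_8 → 5² + 0² + 2² + 1² = 30
30 = (3,6)_8 → 3² + 6² = 45
45 = (5,5)_8 → 5² + 5² = 50
50 = (6,2)_8 → 6² + 2² = 40
40 = (5,0)_8 → 5² + 0² = 25
25 = (3,1)_8 → 3² + 1² = 10
10 = (1,2)_8 → 1² + 2² = 5
5 = (5)_8 → 5² = 25  — 25 repeats.
That took 8 steps.

8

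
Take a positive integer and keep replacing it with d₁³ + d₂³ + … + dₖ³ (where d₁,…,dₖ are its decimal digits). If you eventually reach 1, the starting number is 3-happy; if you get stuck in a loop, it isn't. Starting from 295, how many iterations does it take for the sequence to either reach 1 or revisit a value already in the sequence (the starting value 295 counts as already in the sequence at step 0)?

10

295 → 862
862 → 736
736 → 586
586 → 853
853 → 664
664 → 496
496 → 1009
1009 → 730
730 → 370
370 → 370  — 370 repeats.
That took 10 steps.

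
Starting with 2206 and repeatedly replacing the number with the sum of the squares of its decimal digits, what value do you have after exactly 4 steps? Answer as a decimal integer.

2206 → 44
44 → 32
32 → 13
13 → 10

10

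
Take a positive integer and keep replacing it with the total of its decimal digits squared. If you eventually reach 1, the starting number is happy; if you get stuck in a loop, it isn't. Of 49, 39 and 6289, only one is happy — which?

49

49: 49 → 97 → 130 → 10 → 1  — reaches 1 (happy)
39: 39 → 90 → 81 → 65 → 61 → 37 → 58 → 89 → 145 → 42 → 20 → 4 → 16 → 37  — repeats 37 (not happy)
6289: 6289 → 185 → 90 → 81 → 65 → 61 → 37 → 58 → 89 → 145 → 42 → 20 → 4 → 16 → 37  — repeats 37 (not happy)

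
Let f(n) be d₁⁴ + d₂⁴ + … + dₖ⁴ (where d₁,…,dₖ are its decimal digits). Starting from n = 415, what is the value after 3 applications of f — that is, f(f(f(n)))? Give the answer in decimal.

415 → 4⁴ + 1⁴ + 5⁴ = 882
882 → 8⁴ + 8⁴ + 2⁴ = 8208
8208 → 8⁴ + 2⁴ + 0⁴ + 8⁴ = 8208

8208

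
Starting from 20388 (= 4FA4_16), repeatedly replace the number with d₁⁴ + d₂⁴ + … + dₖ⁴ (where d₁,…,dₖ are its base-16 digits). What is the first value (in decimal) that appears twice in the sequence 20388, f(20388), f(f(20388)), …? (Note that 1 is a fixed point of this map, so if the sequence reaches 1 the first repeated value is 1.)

1

20388 = (4,15,10,4)_16 → 4⁴ + 15⁴ + 10⁴ + 4⁴ = 256 + 50625 + 10000 + 256 = 61137
61137 = (14,14,13,1)_16 → 14⁴ + 14⁴ + 13⁴ + 1⁴ = 38416 + 38416 + 28561 + 1 = 105394
105394 = (1,9,11,11,2)_16 → 1⁴ + 9⁴ + 11⁴ + 11⁴ + 2⁴ = 1 + 6561 + 14641 + 14641 + 16 = 35860
35860 = (8,12,1,4)_16 → 8⁴ + 12⁴ + 1⁴ + 4⁴ = 4096 + 20736 + 1 + 256 = 25089
25089 = (6,2,0,1)_16 → 6⁴ + 2⁴ + 0⁴ + 1⁴ = 1296 + 16 + 0 + 1 = 1313
1313 = (5,2,1)_16 → 5⁴ + 2⁴ + 1⁴ = 625 + 16 + 1 = 642
642 = (2,8,2)_16 → 2⁴ + 8⁴ + 2⁴ = 16 + 4096 + 16 = 4128
4128 = (1,0,2,0)_16 → 1⁴ + 0⁴ + 2⁴ + 0⁴ = 1 + 0 + 16 + 0 = 17
17 = (1,1)_16 → 1⁴ + 1⁴ = 1 + 1 = 2
2 = (2)_16 → 2⁴ = 16
16 = (1,0)_16 → 1⁴ + 0⁴ = 1 + 0 = 1  — reached the fixed point 1.
1 → 1, so 1 is the first repeated value.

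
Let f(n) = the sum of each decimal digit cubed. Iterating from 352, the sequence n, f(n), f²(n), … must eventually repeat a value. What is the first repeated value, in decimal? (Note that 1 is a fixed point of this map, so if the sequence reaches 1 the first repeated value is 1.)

352

352 → 160
160 → 217
217 → 352  — 352 already appeared earlier.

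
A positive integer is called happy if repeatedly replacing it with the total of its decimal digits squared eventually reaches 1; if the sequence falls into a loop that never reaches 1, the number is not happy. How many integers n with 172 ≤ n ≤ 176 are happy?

1

172: 172 → 54 → 41 → 17 → 50 → 25 → 29 → 85 → 89 → 145 → 42 → 20 → 4 → 16 → 37 → 58 → 89  (repeats 89)
173: 173 → 59 → 106 → 37 → 58 → 89 → 145 → 42 → 20 → 4 → 16 → 37  (repeats 37)
174: 174 → 66 → 72 → 53 → 34 → 25 → 29 → 85 → 89 → 145 → 42 → 20 → 4 → 16 → 37 → 58 → 89  (repeats 89)
175: 175 → 75 → 74 → 65 → 61 → 37 → 58 → 89 → 145 → 42 → 20 → 4 → 16 → 37  (repeats 37)
176: 176 → 86 → 100 → 1  (reaches 1)
happy: 176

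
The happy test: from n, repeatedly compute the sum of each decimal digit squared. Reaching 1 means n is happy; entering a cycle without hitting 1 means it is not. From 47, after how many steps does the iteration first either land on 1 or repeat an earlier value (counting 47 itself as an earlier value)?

11

47 → 65
65 → 61
61 → 37
37 → 58
58 → 89
89 → 145
145 → 42
42 → 20
20 → 4
4 → 16
16 → 37  — 37 repeats.
That took 11 steps.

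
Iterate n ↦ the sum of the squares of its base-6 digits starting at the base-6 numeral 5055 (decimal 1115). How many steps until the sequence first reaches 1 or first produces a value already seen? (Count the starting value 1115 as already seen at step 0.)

10

1115 = (5,0,5,5)_6 → 5² + 0² + 5² + 5² = 25 + 0 + 25 + 25 = 75
75 = (2,0,3)_6 → 2² + 0² + 3² = 4 + 0 + 9 = 13
13 = (2,1)_6 → 2² + 1² = 4 + 1 = 5
5 = (5)_6 → 5² = 25
25 = (4,1)_6 → 4² + 1² = 16 + 1 = 17
17 = (2,5)_6 → 2² + 5² = 4 + 25 = 29
29 = (4,5)_6 → 4² + 5² = 16 + 25 = 41
41 = (1,0,5)_6 → 1² + 0² + 5² = 1 + 0 + 25 = 26
26 = (4,2)_6 → 4² + 2² = 16 + 4 = 20
20 = (3,2)_6 → 3² + 2² = 9 + 4 = 13  — 13 repeats.
That took 10 steps.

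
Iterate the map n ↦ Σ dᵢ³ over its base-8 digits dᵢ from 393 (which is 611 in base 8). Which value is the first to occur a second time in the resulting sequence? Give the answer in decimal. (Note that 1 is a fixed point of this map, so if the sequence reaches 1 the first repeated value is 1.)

559

393 = (6,1,1)_8 → 6³ + 1³ + 1³ = 218
218 = (3,3,2)_8 → 3³ + 3³ + 2³ = 62
62 = (7,6)_8 → 7³ + 6³ = 559
559 = (1,0,5,7)_8 → 1³ + 0³ + 5³ + 7³ = 469
469 = (7,2,5)_8 → 7³ + 2³ + 5³ = 476
476 = (7,3,4)_8 → 7³ + 3³ + 4³ = 434
434 = (6,6,2)_8 → 6³ + 6³ + 2³ = 440
440 = (6,7,0)_8 → 6³ + 7³ + 0³ = 559  — 559 already appeared earlier.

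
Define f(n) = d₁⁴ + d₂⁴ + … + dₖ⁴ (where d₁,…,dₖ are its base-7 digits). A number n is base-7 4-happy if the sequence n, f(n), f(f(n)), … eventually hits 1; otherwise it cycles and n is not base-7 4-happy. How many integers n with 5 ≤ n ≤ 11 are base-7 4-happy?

5: 5 → 625 → 1267 → 1633 → 913 → 609 → 707 → 97 → 2593 → 1459 → 963 → 1153 → 803 → 673 → 1923 → 1507 → 913  (repeats 913)
6: 6 → 1296 → 788 → 288 → 1922 → 1138 → 354 → 258 → 1922  (repeats 1922)
7: 7 → 1  (reaches 1)
8: 8 → 2 → 16 → 32 → 512 → 164 → 178 → 418 → 708 → 98 → 16  (repeats 16)
9: 9 → 17 → 97 → 2593 → 1459 → 963 → 1153 → 803 → 673 → 1923 → 1507 → 913 → 609 → 707 → 97  (repeats 97)
10: 10 → 82 → 882 → 272 → 2002 → 2546 → 1938 → 2258 → 1808 → 1938  (repeats 1938)
11: 11 → 257 → 1251 → 1043 → 97 → 2593 → 1459 → 963 → 1153 → 803 → 673 → 1923 → 1507 → 913 → 609 → 707 → 97  (repeats 97)
base-7 4-happy: 7

1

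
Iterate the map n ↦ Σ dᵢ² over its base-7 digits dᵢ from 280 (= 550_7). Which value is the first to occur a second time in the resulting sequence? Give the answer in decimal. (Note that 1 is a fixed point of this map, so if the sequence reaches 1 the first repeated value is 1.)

280 = (5,5,0)_7 → 5² + 5² + 0² = 25 + 25 + 0 = 50
50 = (1,0,1)_7 → 1² + 0² + 1² = 1 + 0 + 1 = 2
2 = (2)_7 → 2² = 4
4 = (4)_7 → 4² = 16
16 = (2,2)_7 → 2² + 2² = 4 + 4 = 8
8 = (1,1)_7 → 1² + 1² = 1 + 1 = 2  — 2 already appeared earlier.

2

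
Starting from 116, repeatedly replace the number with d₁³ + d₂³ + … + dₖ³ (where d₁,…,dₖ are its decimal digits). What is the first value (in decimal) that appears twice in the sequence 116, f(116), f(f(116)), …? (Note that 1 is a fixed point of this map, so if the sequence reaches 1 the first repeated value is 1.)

116 → 1³ + 1³ + 6³ = 218
218 → 2³ + 1³ + 8³ = 521
521 → 5³ + 2³ + 1³ = 134
134 → 1³ + 3³ + 4³ = 92
92 → 9³ + 2³ = 737
737 → 7³ + 3³ + 7³ = 713
713 → 7³ + 1³ + 3³ = 371
371 → 3³ + 7³ + 1³ = 371  — 371 already appeared earlier.

371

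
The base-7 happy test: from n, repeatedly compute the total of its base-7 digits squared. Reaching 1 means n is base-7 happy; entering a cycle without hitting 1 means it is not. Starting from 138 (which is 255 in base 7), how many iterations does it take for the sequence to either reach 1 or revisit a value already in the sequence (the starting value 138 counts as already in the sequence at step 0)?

138 = (2,5,5)_7 → 2² + 5² + 5² = 4 + 25 + 25 = 54
54 = (1,0,5)_7 → 1² + 0² + 5² = 1 + 0 + 25 = 26
26 = (3,5)_7 → 3² + 5² = 9 + 25 = 34
34 = (4,6)_7 → 4² + 6² = 16 + 36 = 52
52 = (1,0,3)_7 → 1² + 0² + 3² = 1 + 0 + 9 = 10
10 = (1,3)_7 → 1² + 3² = 1 + 9 = 10  — 10 repeats.
That took 6 steps.

6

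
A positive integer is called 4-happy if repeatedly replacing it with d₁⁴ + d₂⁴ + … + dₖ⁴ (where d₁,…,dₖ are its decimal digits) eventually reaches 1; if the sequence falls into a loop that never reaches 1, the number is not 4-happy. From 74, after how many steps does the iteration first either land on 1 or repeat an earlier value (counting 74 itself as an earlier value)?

9

74 → 7⁴ + 4⁴ = 2401 + 256 = 2657
2657 → 2⁴ + 6⁴ + 5⁴ + 7⁴ = 16 + 1296 + 625 + 2401 = 4338
4338 → 4⁴ + 3⁴ + 3⁴ + 8⁴ = 256 + 81 + 81 + 4096 = 4514
4514 → 4⁴ + 5⁴ + 1⁴ + 4⁴ = 256 + 625 + 1 + 256 = 1138
1138 → 1⁴ + 1⁴ + 3⁴ + 8⁴ = 1 + 1 + 81 + 4096 = 4179
4179 → 4⁴ + 1⁴ + 7⁴ + 9⁴ = 256 + 1 + 2401 + 6561 = 9219
9219 → 9⁴ + 2⁴ + 1⁴ + 9⁴ = 6561 + 16 + 1 + 6561 = 13139
13139 → 1⁴ + 3⁴ + 1⁴ + 3⁴ + 9⁴ = 1 + 81 + 1 + 81 + 6561 = 6725
6725 → 6⁴ + 7⁴ + 2⁴ + 5⁴ = 1296 + 2401 + 16 + 625 = 4338  — 4338 repeats.
That took 9 steps.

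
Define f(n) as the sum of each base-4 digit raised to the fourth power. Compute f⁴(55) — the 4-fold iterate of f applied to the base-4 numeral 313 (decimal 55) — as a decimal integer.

83

55 = (3,1,3)_4 → 3⁴ + 1⁴ + 3⁴ = 163
163 = (2,2,0,3)_4 → 2⁴ + 2⁴ + 0⁴ + 3⁴ = 113
113 = (1,3,0,1)_4 → 1⁴ + 3⁴ + 0⁴ + 1⁴ = 83
83 = (1,1,0,3)_4 → 1⁴ + 1⁴ + 0⁴ + 3⁴ = 83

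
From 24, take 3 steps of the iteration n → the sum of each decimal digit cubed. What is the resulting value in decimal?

24 → 2³ + 4³ = 8 + 64 = 72
72 → 7³ + 2³ = 343 + 8 = 351
351 → 3³ + 5³ + 1³ = 27 + 125 + 1 = 153

153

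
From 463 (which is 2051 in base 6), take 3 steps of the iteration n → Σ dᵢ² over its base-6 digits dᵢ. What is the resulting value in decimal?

463 = (2,0,5,1)_6 → 2² + 0² + 5² + 1² = 30
30 = (5,0)_6 → 5² + 0² = 25
25 = (4,1)_6 → 4² + 1² = 17

17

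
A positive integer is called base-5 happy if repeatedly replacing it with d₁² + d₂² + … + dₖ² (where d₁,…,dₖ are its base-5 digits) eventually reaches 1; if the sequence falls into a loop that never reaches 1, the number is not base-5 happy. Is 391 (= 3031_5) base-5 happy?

base-5 happy

391 = (3,0,3,1)_5 → 3² + 0² + 3² + 1² = 9 + 0 + 9 + 1 = 19
19 = (3,4)_5 → 3² + 4² = 9 + 16 = 25
25 = (1,0,0)_5 → 1² + 0² + 0² = 1 + 0 + 0 = 1  — reached 1.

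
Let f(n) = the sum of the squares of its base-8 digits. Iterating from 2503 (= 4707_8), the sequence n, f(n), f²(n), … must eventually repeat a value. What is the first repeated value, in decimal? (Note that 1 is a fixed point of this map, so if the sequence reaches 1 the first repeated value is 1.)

2503 = (4,7,0,7)_8 → 114
114 = (1,6,2)_8 → 41
41 = (5,1)_8 → 26
26 = (3,2)_8 → 13
13 = (1,5)_8 → 26  — 26 already appeared earlier.

26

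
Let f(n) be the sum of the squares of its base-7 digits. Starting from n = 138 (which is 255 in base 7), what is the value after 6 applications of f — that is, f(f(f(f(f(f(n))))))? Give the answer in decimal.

138 = (2,5,5)_7 → 2² + 5² + 5² = 4 + 25 + 25 = 54
54 = (1,0,5)_7 → 1² + 0² + 5² = 1 + 0 + 25 = 26
26 = (3,5)_7 → 3² + 5² = 9 + 25 = 34
34 = (4,6)_7 → 4² + 6² = 16 + 36 = 52
52 = (1,0,3)_7 → 1² + 0² + 3² = 1 + 0 + 9 = 10
10 = (1,3)_7 → 1² + 3² = 1 + 9 = 10

10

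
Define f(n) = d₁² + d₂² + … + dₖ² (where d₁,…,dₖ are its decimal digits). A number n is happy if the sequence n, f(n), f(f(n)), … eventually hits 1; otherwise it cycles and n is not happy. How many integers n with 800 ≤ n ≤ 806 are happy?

800: 800 → 64 → 52 → 29 → 85 → 89 → 145 → 42 → 20 → 4 → 16 → 37 → 58 → 89  — not happy
801: 801 → 65 → 61 → 37 → 58 → 89 → 145 → 42 → 20 → 4 → 16 → 37  — not happy
802: 802 → 68 → 100 → 1  — happy
803: 803 → 73 → 58 → 89 → 145 → 42 → 20 → 4 → 16 → 37 → 58  — not happy
804: 804 → 80 → 64 → 52 → 29 → 85 → 89 → 145 → 42 → 20 → 4 → 16 → 37 → 58 → 89  — not happy
805: 805 → 89 → 145 → 42 → 20 → 4 → 16 → 37 → 58 → 89  — not happy
806: 806 → 100 → 1  — happy
happy: 802, 806

2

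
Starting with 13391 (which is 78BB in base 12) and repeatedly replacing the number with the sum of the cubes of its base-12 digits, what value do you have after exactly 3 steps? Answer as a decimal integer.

13391 = (7,8,11,11)_12 → 7³ + 8³ + 11³ + 11³ = 343 + 512 + 1331 + 1331 = 3517
3517 = (2,0,5,1)_12 → 2³ + 0³ + 5³ + 1³ = 8 + 0 + 125 + 1 = 134
134 = (11,2)_12 → 11³ + 2³ = 1331 + 8 = 1339

1339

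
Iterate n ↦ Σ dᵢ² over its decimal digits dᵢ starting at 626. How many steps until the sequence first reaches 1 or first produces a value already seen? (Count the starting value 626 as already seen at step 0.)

626 → 6² + 2² + 6² = 76
76 → 7² + 6² = 85
85 → 8² + 5² = 89
89 → 8² + 9² = 145
145 → 1² + 4² + 5² = 42
42 → 4² + 2² = 20
20 → 2² + 0² = 4
4 → 4² = 16
16 → 1² + 6² = 37
37 → 3² + 7² = 58
58 → 5² + 8² = 89  — 89 repeats.
That took 11 steps.

11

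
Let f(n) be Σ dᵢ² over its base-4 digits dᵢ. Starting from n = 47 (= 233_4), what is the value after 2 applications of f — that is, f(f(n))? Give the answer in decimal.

47 = (2,3,3)_4 → 2² + 3² + 3² = 22
22 = (1,1,2)_4 → 1² + 1² + 2² = 6

6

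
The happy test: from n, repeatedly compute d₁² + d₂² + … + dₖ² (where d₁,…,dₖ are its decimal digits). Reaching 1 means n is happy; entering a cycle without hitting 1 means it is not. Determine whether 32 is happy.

happy

32 → 3² + 2² = 9 + 4 = 13
13 → 1² + 3² = 1 + 9 = 10
10 → 1² + 0² = 1 + 0 = 1  — reached 1.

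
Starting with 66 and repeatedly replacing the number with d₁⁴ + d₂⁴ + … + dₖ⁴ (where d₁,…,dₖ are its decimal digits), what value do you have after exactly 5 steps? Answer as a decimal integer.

66 → 6⁴ + 6⁴ = 2592
2592 → 2⁴ + 5⁴ + 9⁴ + 2⁴ = 7218
7218 → 7⁴ + 2⁴ + 1⁴ + 8⁴ = 6514
6514 → 6⁴ + 5⁴ + 1⁴ + 4⁴ = 2178
2178 → 2⁴ + 1⁴ + 7⁴ + 8⁴ = 6514

6514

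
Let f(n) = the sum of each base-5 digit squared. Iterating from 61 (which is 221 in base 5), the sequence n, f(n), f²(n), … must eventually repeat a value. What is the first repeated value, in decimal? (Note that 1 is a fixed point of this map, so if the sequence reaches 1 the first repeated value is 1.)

61 = (2,2,1)_5 → 9
9 = (1,4)_5 → 17
17 = (3,2)_5 → 13
13 = (2,3)_5 → 13  — 13 already appeared earlier.

13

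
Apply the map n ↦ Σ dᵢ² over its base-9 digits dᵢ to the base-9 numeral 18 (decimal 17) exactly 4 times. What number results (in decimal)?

17 = (1,8)_9 → 1² + 8² = 1 + 64 = 65
65 = (7,2)_9 → 7² + 2² = 49 + 4 = 53
53 = (5,8)_9 → 5² + 8² = 25 + 64 = 89
89 = (1,0,8)_9 → 1² + 0² + 8² = 1 + 0 + 64 = 65

65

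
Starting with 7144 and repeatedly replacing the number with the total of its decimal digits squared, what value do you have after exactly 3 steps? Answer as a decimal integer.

100

7144 → 82
82 → 68
68 → 100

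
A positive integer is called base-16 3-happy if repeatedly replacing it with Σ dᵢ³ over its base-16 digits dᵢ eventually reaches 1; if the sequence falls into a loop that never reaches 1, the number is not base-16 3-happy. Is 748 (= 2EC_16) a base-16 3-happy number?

748 = (2,14,12)_16 → 4480
4480 = (1,1,8,0)_16 → 514
514 = (2,0,2)_16 → 16
16 = (1,0)_16 → 1  — reached 1.

base-16 3-happy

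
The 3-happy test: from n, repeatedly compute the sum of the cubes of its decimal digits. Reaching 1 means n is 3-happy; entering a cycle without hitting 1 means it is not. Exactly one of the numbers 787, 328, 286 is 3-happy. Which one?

787

787: 787 → 1198 → 1243 → 100 → 1  — reaches 1 (3-happy)
328: 328 → 547 → 532 → 160 → 217 → 352 → 160  — repeats 160 (not 3-happy)
286: 286 → 736 → 586 → 853 → 664 → 496 → 1009 → 730 → 370 → 370  — repeats 370 (not 3-happy)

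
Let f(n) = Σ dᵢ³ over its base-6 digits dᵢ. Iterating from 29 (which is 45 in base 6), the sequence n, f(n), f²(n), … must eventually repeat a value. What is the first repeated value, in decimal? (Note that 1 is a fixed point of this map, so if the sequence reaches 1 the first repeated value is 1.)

29 = (4,5)_6 → 4³ + 5³ = 64 + 125 = 189
189 = (5,1,3)_6 → 5³ + 1³ + 3³ = 125 + 1 + 27 = 153
153 = (4,1,3)_6 → 4³ + 1³ + 3³ = 64 + 1 + 27 = 92
92 = (2,3,2)_6 → 2³ + 3³ + 2³ = 8 + 27 + 8 = 43
43 = (1,1,1)_6 → 1³ + 1³ + 1³ = 1 + 1 + 1 = 3
3 = (3)_6 → 3³ = 27
27 = (4,3)_6 → 4³ + 3³ = 64 + 27 = 91
91 = (2,3,1)_6 → 2³ + 3³ + 1³ = 8 + 27 + 1 = 36
36 = (1,0,0)_6 → 1³ + 0³ + 0³ = 1 + 0 + 0 = 1  — reached the fixed point 1.
1 → 1, so 1 is the first repeated value.

1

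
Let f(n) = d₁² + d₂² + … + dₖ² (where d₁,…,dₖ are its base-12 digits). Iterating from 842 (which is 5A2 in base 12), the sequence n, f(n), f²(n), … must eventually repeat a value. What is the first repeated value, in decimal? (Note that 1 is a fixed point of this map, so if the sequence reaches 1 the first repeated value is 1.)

842 = (5,10,2)_12 → 5² + 10² + 2² = 129
129 = (10,9)_12 → 10² + 9² = 181
181 = (1,3,1)_12 → 1² + 3² + 1² = 11
11 = (11)_12 → 11² = 121
121 = (10,1)_12 → 10² + 1² = 101
101 = (8,5)_12 → 8² + 5² = 89
89 = (7,5)_12 → 7² + 5² = 74
74 = (6,2)_12 → 6² + 2² = 40
40 = (3,4)_12 → 3² + 4² = 25
25 = (2,1)_12 → 2² + 1² = 5
5 = (5)_12 → 5² = 25  — 25 already appeared earlier.

25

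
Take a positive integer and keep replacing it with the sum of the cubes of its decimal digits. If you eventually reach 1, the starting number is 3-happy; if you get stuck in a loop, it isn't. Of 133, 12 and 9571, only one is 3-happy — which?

133: 133 → 55 → 250 → 133  — repeats 133 (not 3-happy)
12: 12 → 9 → 729 → 1080 → 513 → 153 → 153  — repeats 153 (not 3-happy)
9571: 9571 → 1198 → 1243 → 100 → 1  — reaches 1 (3-happy)

9571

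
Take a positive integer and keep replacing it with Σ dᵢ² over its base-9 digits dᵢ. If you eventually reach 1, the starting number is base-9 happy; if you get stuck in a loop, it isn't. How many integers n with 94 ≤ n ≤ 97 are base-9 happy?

1

94: 94 → 18 → 4 → 16 → 50 → 50  (repeats 50)
95: 95 → 27 → 9 → 1  (reaches 1)
96: 96 → 38 → 20 → 8 → 64 → 50 → 50  (repeats 50)
97: 97 → 51 → 61 → 85 → 17 → 65 → 53 → 89 → 65  (repeats 65)
base-9 happy: 95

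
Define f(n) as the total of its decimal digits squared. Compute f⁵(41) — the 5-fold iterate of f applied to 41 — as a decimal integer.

41 → 4² + 1² = 16 + 1 = 17
17 → 1² + 7² = 1 + 49 = 50
50 → 5² + 0² = 25 + 0 = 25
25 → 2² + 5² = 4 + 25 = 29
29 → 2² + 9² = 4 + 81 = 85

85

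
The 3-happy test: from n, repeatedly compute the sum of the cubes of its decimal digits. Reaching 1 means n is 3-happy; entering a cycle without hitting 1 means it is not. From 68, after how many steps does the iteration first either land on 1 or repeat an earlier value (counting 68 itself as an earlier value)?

68 → 6³ + 8³ = 728
728 → 7³ + 2³ + 8³ = 863
863 → 8³ + 6³ + 3³ = 755
755 → 7³ + 5³ + 5³ = 593
593 → 5³ + 9³ + 3³ = 881
881 → 8³ + 8³ + 1³ = 1025
1025 → 1³ + 0³ + 2³ + 5³ = 134
134 → 1³ + 3³ + 4³ = 92
92 → 9³ + 2³ = 737
737 → 7³ + 3³ + 7³ = 713
713 → 7³ + 1³ + 3³ = 371
371 → 3³ + 7³ + 1³ = 371  — 371 repeats.
That took 12 steps.

12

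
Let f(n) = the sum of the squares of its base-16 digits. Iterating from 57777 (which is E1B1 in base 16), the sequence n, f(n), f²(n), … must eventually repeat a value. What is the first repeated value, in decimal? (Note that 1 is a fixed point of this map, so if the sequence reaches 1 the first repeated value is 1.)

1

57777 = (14,1,11,1)_16 → 14² + 1² + 11² + 1² = 196 + 1 + 121 + 1 = 319
319 = (1,3,15)_16 → 1² + 3² + 15² = 1 + 9 + 225 = 235
235 = (14,11)_16 → 14² + 11² = 196 + 121 = 317
317 = (1,3,13)_16 → 1² + 3² + 13² = 1 + 9 + 169 = 179
179 = (11,3)_16 → 11² + 3² = 121 + 9 = 130
130 = (8,2)_16 → 8² + 2² = 64 + 4 = 68
68 = (4,4)_16 → 4² + 4² = 16 + 16 = 32
32 = (2,0)_16 → 2² + 0² = 4 + 0 = 4
4 = (4)_16 → 4² = 16
16 = (1,0)_16 → 1² + 0² = 1 + 0 = 1  — reached the fixed point 1.
1 → 1, so 1 is the first repeated value.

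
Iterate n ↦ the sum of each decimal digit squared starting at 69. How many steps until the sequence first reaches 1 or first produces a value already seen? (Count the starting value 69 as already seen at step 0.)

69 → 6² + 9² = 117
117 → 1² + 1² + 7² = 51
51 → 5² + 1² = 26
26 → 2² + 6² = 40
40 → 4² + 0² = 16
16 → 1² + 6² = 37
37 → 3² + 7² = 58
58 → 5² + 8² = 89
89 → 8² + 9² = 145
145 → 1² + 4² + 5² = 42
42 → 4² + 2² = 20
20 → 2² + 0² = 4
4 → 4² = 16  — 16 repeats.
That took 13 steps.

13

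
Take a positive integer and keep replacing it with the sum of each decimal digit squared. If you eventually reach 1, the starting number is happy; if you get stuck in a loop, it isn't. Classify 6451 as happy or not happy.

6451 → 6² + 4² + 5² + 1² = 78
78 → 7² + 8² = 113
113 → 1² + 1² + 3² = 11
11 → 1² + 1² = 2
2 → 2² = 4
4 → 4² = 16
16 → 1² + 6² = 37
37 → 3² + 7² = 58
58 → 5² + 8² = 89
89 → 8² + 9² = 145
145 → 1² + 4² + 5² = 42
42 → 4² + 2² = 20
20 → 2² + 0² = 4  — 4 already seen; the sequence cycles without reaching 1.

not happy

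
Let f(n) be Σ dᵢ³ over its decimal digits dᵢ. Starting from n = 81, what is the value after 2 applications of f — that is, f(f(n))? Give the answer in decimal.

81 → 8³ + 1³ = 513
513 → 5³ + 1³ + 3³ = 153

153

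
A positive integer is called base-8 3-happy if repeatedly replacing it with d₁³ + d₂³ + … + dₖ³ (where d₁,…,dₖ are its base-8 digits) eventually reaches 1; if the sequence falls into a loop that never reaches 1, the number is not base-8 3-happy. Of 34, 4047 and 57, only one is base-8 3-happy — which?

34

34: 34 → 72 → 2 → 8 → 1  — reaches 1 (base-8 3-happy)
4047: 4047 → 1030 → 224 → 91 → 55 → 559 → 469 → 476 → 434 → 440 → 559  — repeats 559 (not base-8 3-happy)
57: 57 → 344 → 152 → 35 → 91 → 55 → 559 → 469 → 476 → 434 → 440 → 559  — repeats 559 (not base-8 3-happy)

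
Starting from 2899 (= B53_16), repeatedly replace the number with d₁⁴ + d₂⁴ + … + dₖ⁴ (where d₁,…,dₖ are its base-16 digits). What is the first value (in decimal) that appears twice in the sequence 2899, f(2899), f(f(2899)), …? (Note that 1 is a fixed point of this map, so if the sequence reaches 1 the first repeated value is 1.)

1

2899 = (11,5,3)_16 → 11⁴ + 5⁴ + 3⁴ = 15347
15347 = (3,11,15,3)_16 → 3⁴ + 11⁴ + 15⁴ + 3⁴ = 65428
65428 = (15,15,9,4)_16 → 15⁴ + 15⁴ + 9⁴ + 4⁴ = 108067
108067 = (1,10,6,2,3)_16 → 1⁴ + 10⁴ + 6⁴ + 2⁴ + 3⁴ = 11394
11394 = (2,12,8,2)_16 → 2⁴ + 12⁴ + 8⁴ + 2⁴ = 24864
24864 = (6,1,2,0)_16 → 6⁴ + 1⁴ + 2⁴ + 0⁴ = 1313
1313 = (5,2,1)_16 → 5⁴ + 2⁴ + 1⁴ = 642
642 = (2,8,2)_16 → 2⁴ + 8⁴ + 2⁴ = 4128
4128 = (1,0,2,0)_16 → 1⁴ + 0⁴ + 2⁴ + 0⁴ = 17
17 = (1,1)_16 → 1⁴ + 1⁴ = 2
2 = (2)_16 → 2⁴ = 16
16 = (1,0)_16 → 1⁴ + 0⁴ = 1  — reached the fixed point 1.
1 → 1, so 1 is the first repeated value.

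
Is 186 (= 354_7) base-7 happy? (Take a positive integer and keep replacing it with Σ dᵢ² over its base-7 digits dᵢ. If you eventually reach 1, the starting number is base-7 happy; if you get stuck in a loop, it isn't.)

186 = (3,5,4)_7 → 3² + 5² + 4² = 9 + 25 + 16 = 50
50 = (1,0,1)_7 → 1² + 0² + 1² = 1 + 0 + 1 = 2
2 = (2)_7 → 2² = 4
4 = (4)_7 → 4² = 16
16 = (2,2)_7 → 2² + 2² = 4 + 4 = 8
8 = (1,1)_7 → 1² + 1² = 1 + 1 = 2  — 2 already seen; the sequence cycles without reaching 1.

not base-7 happy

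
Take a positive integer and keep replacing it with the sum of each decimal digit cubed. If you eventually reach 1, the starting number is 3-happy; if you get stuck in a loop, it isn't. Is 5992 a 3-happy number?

not 3-happy

5992 → 5³ + 9³ + 9³ + 2³ = 125 + 729 + 729 + 8 = 1591
1591 → 1³ + 5³ + 9³ + 1³ = 1 + 125 + 729 + 1 = 856
856 → 8³ + 5³ + 6³ = 512 + 125 + 216 = 853
853 → 8³ + 5³ + 3³ = 512 + 125 + 27 = 664
664 → 6³ + 6³ + 4³ = 216 + 216 + 64 = 496
496 → 4³ + 9³ + 6³ = 64 + 729 + 216 = 1009
1009 → 1³ + 0³ + 0³ + 9³ = 1 + 0 + 0 + 729 = 730
730 → 7³ + 3³ + 0³ = 343 + 27 + 0 = 370
370 → 3³ + 7³ + 0³ = 27 + 343 + 0 = 370  — 370 already seen; the sequence cycles without reaching 1.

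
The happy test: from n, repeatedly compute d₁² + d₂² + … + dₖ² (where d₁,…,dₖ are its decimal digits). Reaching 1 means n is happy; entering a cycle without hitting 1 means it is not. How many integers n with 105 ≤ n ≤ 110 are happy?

1

105: 105 → 26 → 40 → 16 → 37 → 58 → 89 → 145 → 42 → 20 → 4 → 16  — not happy
106: 106 → 37 → 58 → 89 → 145 → 42 → 20 → 4 → 16 → 37  — not happy
107: 107 → 50 → 25 → 29 → 85 → 89 → 145 → 42 → 20 → 4 → 16 → 37 → 58 → 89  — not happy
108: 108 → 65 → 61 → 37 → 58 → 89 → 145 → 42 → 20 → 4 → 16 → 37  — not happy
109: 109 → 82 → 68 → 100 → 1  — happy
110: 110 → 2 → 4 → 16 → 37 → 58 → 89 → 145 → 42 → 20 → 4  — not happy
happy: 109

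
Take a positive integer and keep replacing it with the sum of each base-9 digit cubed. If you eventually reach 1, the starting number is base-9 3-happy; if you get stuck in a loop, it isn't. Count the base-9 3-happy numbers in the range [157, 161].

2

157: 157 → 577 → 345 → 99 → 9 → 1  — base-9 3-happy
158: 158 → 638 → 1198 → 470 → 476 → 980 → 540 → 432 → 152 → 856 → 128 → 134 → 638  — not base-9 3-happy
159: 159 → 729 → 1  — base-9 3-happy
160: 160 → 856 → 128 → 134 → 638 → 1198 → 470 → 476 → 980 → 540 → 432 → 152 → 856  — not base-9 3-happy
161: 161 → 1025 → 665 → 1025  — not base-9 3-happy
base-9 3-happy: 157, 159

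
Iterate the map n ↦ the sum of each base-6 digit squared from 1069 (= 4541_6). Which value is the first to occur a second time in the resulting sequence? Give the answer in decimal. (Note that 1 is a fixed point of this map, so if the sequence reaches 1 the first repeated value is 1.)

26

1069 = (4,5,4,1)_6 → 4² + 5² + 4² + 1² = 58
58 = (1,3,4)_6 → 1² + 3² + 4² = 26
26 = (4,2)_6 → 4² + 2² = 20
20 = (3,2)_6 → 3² + 2² = 13
13 = (2,1)_6 → 2² + 1² = 5
5 = (5)_6 → 5² = 25
25 = (4,1)_6 → 4² + 1² = 17
17 = (2,5)_6 → 2² + 5² = 29
29 = (4,5)_6 → 4² + 5² = 41
41 = (1,0,5)_6 → 1² + 0² + 5² = 26  — 26 already appeared earlier.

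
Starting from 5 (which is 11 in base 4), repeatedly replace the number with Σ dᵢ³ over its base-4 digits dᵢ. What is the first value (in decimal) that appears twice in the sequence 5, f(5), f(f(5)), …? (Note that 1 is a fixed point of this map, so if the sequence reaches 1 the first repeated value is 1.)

8

5 = (1,1)_4 → 1³ + 1³ = 1 + 1 = 2
2 = (2)_4 → 2³ = 8
8 = (2,0)_4 → 2³ + 0³ = 8 + 0 = 8  — 8 already appeared earlier.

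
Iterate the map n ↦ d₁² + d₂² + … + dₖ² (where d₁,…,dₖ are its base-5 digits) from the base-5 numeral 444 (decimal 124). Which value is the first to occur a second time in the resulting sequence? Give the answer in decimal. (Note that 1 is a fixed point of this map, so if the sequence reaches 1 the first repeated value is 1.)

4

124 = (4,4,4)_5 → 4² + 4² + 4² = 48
48 = (1,4,3)_5 → 1² + 4² + 3² = 26
26 = (1,0,1)_5 → 1² + 0² + 1² = 2
2 = (2)_5 → 2² = 4
4 = (4)_5 → 4² = 16
16 = (3,1)_5 → 3² + 1² = 10
10 = (2,0)_5 → 2² + 0² = 4  — 4 already appeared earlier.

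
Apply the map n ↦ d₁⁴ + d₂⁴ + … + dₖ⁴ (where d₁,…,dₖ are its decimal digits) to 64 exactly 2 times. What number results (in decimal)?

64 → 6⁴ + 4⁴ = 1296 + 256 = 1552
1552 → 1⁴ + 5⁴ + 5⁴ + 2⁴ = 1 + 625 + 625 + 16 = 1267

1267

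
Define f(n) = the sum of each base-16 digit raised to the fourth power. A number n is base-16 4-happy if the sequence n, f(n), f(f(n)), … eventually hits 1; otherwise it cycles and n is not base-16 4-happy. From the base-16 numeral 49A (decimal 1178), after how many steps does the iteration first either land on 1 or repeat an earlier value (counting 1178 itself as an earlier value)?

1178 = (4,9,10)_16 → 4⁴ + 9⁴ + 10⁴ = 256 + 6561 + 10000 = 16817
16817 = (4,1,11,1)_16 → 4⁴ + 1⁴ + 11⁴ + 1⁴ = 256 + 1 + 14641 + 1 = 14899
14899 = (3,10,3,3)_16 → 3⁴ + 10⁴ + 3⁴ + 3⁴ = 81 + 10000 + 81 + 81 = 10243
10243 = (2,8,0,3)_16 → 2⁴ + 8⁴ + 0⁴ + 3⁴ = 16 + 4096 + 0 + 81 = 4193
4193 = (1,0,6,1)_16 → 1⁴ + 0⁴ + 6⁴ + 1⁴ = 1 + 0 + 1296 + 1 = 1298
1298 = (5,1,2)_16 → 5⁴ + 1⁴ + 2⁴ = 625 + 1 + 16 = 642
642 = (2,8,2)_16 → 2⁴ + 8⁴ + 2⁴ = 16 + 4096 + 16 = 4128
4128 = (1,0,2,0)_16 → 1⁴ + 0⁴ + 2⁴ + 0⁴ = 1 + 0 + 16 + 0 = 17
17 = (1,1)_16 → 1⁴ + 1⁴ = 1 + 1 = 2
2 = (2)_16 → 2⁴ = 16
16 = (1,0)_16 → 1⁴ + 0⁴ = 1 + 0 = 1  — reached 1.
That took 11 steps.

11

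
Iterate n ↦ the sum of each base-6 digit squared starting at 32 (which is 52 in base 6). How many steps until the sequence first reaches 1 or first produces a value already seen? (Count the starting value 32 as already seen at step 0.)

9

32 = (5,2)_6 → 29
29 = (4,5)_6 → 41
41 = (1,0,5)_6 → 26
26 = (4,2)_6 → 20
20 = (3,2)_6 → 13
13 = (2,1)_6 → 5
5 = (5)_6 → 25
25 = (4,1)_6 → 17
17 = (2,5)_6 → 29  — 29 repeats.
That took 9 steps.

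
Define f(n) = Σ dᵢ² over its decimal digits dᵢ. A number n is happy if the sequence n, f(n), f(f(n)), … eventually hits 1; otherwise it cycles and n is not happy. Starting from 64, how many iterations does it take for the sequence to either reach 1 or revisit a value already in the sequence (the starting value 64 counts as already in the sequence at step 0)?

12

64 → 52
52 → 29
29 → 85
85 → 89
89 → 145
145 → 42
42 → 20
20 → 4
4 → 16
16 → 37
37 → 58
58 → 89  — 89 repeats.
That took 12 steps.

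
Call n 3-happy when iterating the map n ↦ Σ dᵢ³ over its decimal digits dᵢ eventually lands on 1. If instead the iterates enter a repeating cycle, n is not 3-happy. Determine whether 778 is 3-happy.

778 → 7³ + 7³ + 8³ = 343 + 343 + 512 = 1198
1198 → 1³ + 1³ + 9³ + 8³ = 1 + 1 + 729 + 512 = 1243
1243 → 1³ + 2³ + 4³ + 3³ = 1 + 8 + 64 + 27 = 100
100 → 1³ + 0³ + 0³ = 1 + 0 + 0 = 1  — reached 1.

3-happy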